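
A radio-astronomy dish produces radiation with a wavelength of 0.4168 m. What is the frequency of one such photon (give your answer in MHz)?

The photon relation is f = c/λ, giving f = 7.193e8 Hz.
Converting to MHz: f = 719.3 MHz ≈ 719 MHz.

719 MHz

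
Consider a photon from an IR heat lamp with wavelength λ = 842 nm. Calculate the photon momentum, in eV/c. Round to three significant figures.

Take h = 6.62607015 × 10^-34 J·s, c = 2.99792458 × 10^8 m/s, 1 eV = 1.602176634 × 10^-19 J.
Convert to SI: λ = 842 nm = 8.42 × 10^-7 m.
Apply p = h/λ: p = 7.869 × 10^-28 kg·m/s.
Converting to eV/c: p = 1.472 eV/c ≈ 1.47 eV/c.

1.47 eV/c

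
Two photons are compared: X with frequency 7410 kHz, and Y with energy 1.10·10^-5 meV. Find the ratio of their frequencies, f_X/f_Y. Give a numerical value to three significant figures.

2.79

f_X = 7.410·10^6 Hz (from frequency = 7410 kHz, via f given directly).
f_Y = 2.660·10^6 Hz (from energy = 1.10·10^-5 meV, via f = E/h).
Ratio = 7.410·10^6 / 2.660·10^6 = 2.79.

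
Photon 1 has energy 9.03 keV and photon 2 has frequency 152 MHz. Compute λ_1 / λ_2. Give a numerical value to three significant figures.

λ_1 = 1.373e-10 m (from energy = 9.03 keV, via λ = hc/E).
λ_2 = 1.972 m (from frequency = 152 MHz, via λ = c/f).
Ratio = 1.373e-10 / 1.972 = 6.96e-11.

6.96e-11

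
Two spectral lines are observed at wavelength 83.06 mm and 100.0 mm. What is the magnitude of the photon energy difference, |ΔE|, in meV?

Using E = hc/λ: E₁ = 2.3916·10^-24 J, E₂ = 1.9864·10^-24 J.
|ΔE| = |2.3916·10^-24 − 1.9864·10^-24| = 4.05·10^-25 J = 2.53·10^-3 meV.

2.53·10^-3 meV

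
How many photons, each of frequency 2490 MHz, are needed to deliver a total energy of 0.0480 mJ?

2.91e19 photons

Per-photon energy: E = 1.650e-24 J (from frequency = 2490 MHz).
N = E_total / E_photon = 4.80e-5 J / 1.650e-24 J = 2.91e19.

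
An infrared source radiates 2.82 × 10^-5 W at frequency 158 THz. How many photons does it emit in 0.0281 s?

Total energy: E_total = P·t = 2.82 × 10^-5 × 0.0281 = 7.924 × 10^-7 J.
Per-photon energy: E = 1.047 × 10^-19 J.
N = E_total / E_photon = 7.57 × 10^12.

7.57 × 10^12 photons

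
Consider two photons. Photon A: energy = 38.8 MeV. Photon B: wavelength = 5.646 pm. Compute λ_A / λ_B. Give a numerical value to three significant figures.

λ_A = 3.195e-14 m (from energy = 38.8 MeV, via λ = hc/E).
λ_B = 5.646e-12 m (from wavelength = 5.646 pm, via λ given directly).
Ratio = 3.195e-14 / 5.646e-12 = 5.66e-3.

5.66e-3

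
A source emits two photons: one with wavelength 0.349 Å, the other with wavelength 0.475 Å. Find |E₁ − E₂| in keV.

9.42 keV

Using E = hc/λ: E₁ = 5.692e-15 J, E₂ = 4.182e-15 J.
|ΔE| = |5.692e-15 − 4.182e-15| = 1.51e-15 J = 9.42 keV.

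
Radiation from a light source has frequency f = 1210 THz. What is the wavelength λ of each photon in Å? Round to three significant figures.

Take c = 2.99792458e8 m/s.
Convert to SI: f = 1210 THz = 1.21e15 Hz.
Since λ = c/f for a photon, λ = 2.478e-7 m.
Converting to Å: λ = 2478 Å ≈ 2480 Å.

2480 Å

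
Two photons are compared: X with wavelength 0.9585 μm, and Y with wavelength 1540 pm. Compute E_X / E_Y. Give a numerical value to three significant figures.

E_X = 2.072 × 10^-19 J (from wavelength = 0.9585 μm, via E = hc/λ).
E_Y = 1.290 × 10^-16 J (from wavelength = 1540 pm, via E = hc/λ).
Ratio = 2.072 × 10^-19 / 1.290 × 10^-16 = 1.61 × 10^-3.

1.61 × 10^-3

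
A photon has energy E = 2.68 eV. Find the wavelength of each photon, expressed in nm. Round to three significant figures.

Take h = 6.62607015 × 10^-34 J·s, c = 2.99792458 × 10^8 m/s, 1 eV = 1.602176634 × 10^-19 J.
In SI units: E = 2.68 eV = 4.2938 × 10^-19 J.
Since λ = hc/E for a photon, λ = 4.626 × 10^-7 m.
Converting to nm: λ = 462.6 nm ≈ 463 nm.

463 nm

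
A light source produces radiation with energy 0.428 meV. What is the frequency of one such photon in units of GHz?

103 GHz

Convert to SI: E = 0.428 meV = 6.8573 × 10^-23 J.
Apply f = E/h: f = 1.035 × 10^11 Hz.
Converting to GHz: f = 103.5 GHz ≈ 103 GHz.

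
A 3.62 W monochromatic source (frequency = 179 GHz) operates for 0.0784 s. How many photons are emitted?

2.39·10^21 photons

Total energy: E_total = P·t = 3.62 × 0.0784 = 0.2838 J.
Per-photon energy: E = 1.186·10^-22 J.
N = E_total / E_photon = 2.39·10^21.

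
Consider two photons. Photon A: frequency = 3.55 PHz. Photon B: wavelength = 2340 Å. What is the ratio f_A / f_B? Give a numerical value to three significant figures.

f_A = 3.550e15 Hz (from frequency = 3.55 PHz, via f given directly).
f_B = 1.281e15 Hz (from wavelength = 2340 Å, via f = c/λ).
Ratio = 3.550e15 / 1.281e15 = 2.77.

2.77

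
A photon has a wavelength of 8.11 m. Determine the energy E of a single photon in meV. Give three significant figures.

(h = 6.62607015e-34 J·s, c = 2.99792458e8 m/s, 1 eV = 1.602176634e-19 J.)
Apply E = hc/λ: E = 2.449e-26 J.
Converting to meV: E = 1.529e-4 meV ≈ 1.53e-4 meV.

1.53e-4 meV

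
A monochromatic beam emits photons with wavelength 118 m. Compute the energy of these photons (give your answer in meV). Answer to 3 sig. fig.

1.05e-5 meV

Take h = 6.62607015e-34 J·s, c = 2.99792458e8 m/s, 1 eV = 1.602176634e-19 J.
Apply E = hc/λ: E = 1.683e-27 J.
Converting to meV: E = 1.051e-5 meV ≈ 1.05e-5 meV.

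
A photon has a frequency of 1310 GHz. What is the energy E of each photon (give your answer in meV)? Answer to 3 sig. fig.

(h = 6.62607015e-34 J·s, 1 eV = 1.602176634e-19 J.)
Convert to SI: f = 1310 GHz = 1.31e12 Hz.
The photon relation is E = hf, giving E = 8.680e-22 J.
Converting to meV: E = 5.418 meV ≈ 5.42 meV.

5.42 meV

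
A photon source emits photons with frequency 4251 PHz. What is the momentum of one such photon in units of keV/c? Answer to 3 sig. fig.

First convert: f = 4251 PHz = 4.251e18 Hz.
Since p = hf/c for a photon, p = 9.396e-24 kg·m/s.
Converting to keV/c: p = 17.58 keV/c ≈ 17.6 keV/c.

17.6 keV/c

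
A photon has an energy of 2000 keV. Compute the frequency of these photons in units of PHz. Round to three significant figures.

4.84e5 PHz

Convert to SI: E = 2000 keV = 3.2044e-13 J.
Since f = E/h for a photon, f = 4.836e20 Hz.
Converting to PHz: f = 483600 PHz ≈ 4.84e5 PHz.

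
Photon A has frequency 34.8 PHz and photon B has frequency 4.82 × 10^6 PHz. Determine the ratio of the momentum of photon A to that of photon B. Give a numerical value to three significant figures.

7.22 × 10^-6

p_A = 7.692 × 10^-26 kg·m/s (from frequency = 34.8 PHz, via p = hf/c).
p_B = 1.065 × 10^-20 kg·m/s (from frequency = 4.82 × 10^6 PHz, via p = hf/c).
Ratio = 7.692 × 10^-26 / 1.065 × 10^-20 = 7.22 × 10^-6.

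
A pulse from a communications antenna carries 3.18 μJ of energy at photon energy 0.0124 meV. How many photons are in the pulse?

Per-photon energy: E = 1.987e-24 J (from energy = 0.0124 meV).
N = E_total / E_photon = 3.18e-6 J / 1.987e-24 J = 1.60e18.

1.60e18 photons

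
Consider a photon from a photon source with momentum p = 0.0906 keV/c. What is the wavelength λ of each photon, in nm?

Convert to SI: p = 0.0906 keV/c = 4.8419e-26 kg·m/s.
Apply λ = h/p: λ = 1.368e-8 m.
Converting to nm: λ = 13.68 nm ≈ 13.7 nm.

13.7 nm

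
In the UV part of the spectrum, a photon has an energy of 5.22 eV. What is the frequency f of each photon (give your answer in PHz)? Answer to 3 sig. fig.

1.26 PHz

In SI units: E = 5.22 eV = 8.3634 × 10^-19 J.
Apply f = E/h: f = 1.262 × 10^15 Hz.
Converting to PHz: f = 1.262 PHz ≈ 1.26 PHz.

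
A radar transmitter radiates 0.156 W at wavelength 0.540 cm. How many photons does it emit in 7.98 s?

3.38 × 10^22 photons

Total energy: E_total = P·t = 0.156 × 7.98 = 1.245 J.
Per-photon energy: E = 3.679 × 10^-23 J.
N = E_total / E_photon = 3.38 × 10^22.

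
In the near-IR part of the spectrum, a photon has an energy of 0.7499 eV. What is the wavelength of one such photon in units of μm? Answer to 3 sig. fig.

1.65 μm

Convert to SI: E = 0.7499 eV = 1.2015 × 10^-19 J.
For a photon λ = hc/E, so λ = 1.653 × 10^-6 m.
Converting to μm: λ = 1.653 μm ≈ 1.65 μm.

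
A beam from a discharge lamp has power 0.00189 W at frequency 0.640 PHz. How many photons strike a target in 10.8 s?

4.81 × 10^16 photons

Total energy: E_total = P·t = 0.00189 × 10.8 = 0.02041 J.
Per-photon energy: E = 4.241 × 10^-19 J.
N = E_total / E_photon = 4.81 × 10^16.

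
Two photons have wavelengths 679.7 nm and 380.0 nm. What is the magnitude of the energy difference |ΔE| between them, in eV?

Using E = hc/λ: E₁ = 2.9225e-19 J, E₂ = 5.2275e-19 J.
|ΔE| = |2.9225e-19 − 5.2275e-19| = 2.30e-19 J = 1.44 eV.

1.44 eV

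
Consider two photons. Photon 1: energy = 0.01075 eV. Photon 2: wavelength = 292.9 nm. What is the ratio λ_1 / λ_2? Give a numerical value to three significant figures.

λ_1 = 1.153·10^-4 m (from energy = 0.01075 eV, via λ = hc/E).
λ_2 = 2.929·10^-7 m (from wavelength = 292.9 nm, via λ given directly).
Ratio = 1.153·10^-4 / 2.929·10^-7 = 394.

394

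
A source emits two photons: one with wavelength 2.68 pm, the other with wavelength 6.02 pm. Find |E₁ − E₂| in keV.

Using E = hc/λ: E₁ = 7.412 × 10^-14 J, E₂ = 3.300 × 10^-14 J.
|ΔE| = |7.412 × 10^-14 − 3.300 × 10^-14| = 4.11 × 10^-14 J = 257 keV.

257 keV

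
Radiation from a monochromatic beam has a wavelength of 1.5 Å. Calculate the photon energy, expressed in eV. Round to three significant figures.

Use h = 6.62607015 × 10^-34 J·s, c = 2.99792458 × 10^8 m/s, 1 eV = 1.602176634 × 10^-19 J.
In SI units: λ = 1.5 Å = 1.5 × 10^-10 m.
The photon relation is E = hc/λ, giving E = 1.324 × 10^-15 J.
Converting to eV: E = 8266 eV ≈ 8270 eV.

8270 eV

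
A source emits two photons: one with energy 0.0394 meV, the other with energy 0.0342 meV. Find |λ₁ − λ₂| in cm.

0.478 cm

Using λ = hc/E: λ₁ = 0.03147 m, λ₂ = 0.03625 m.
|Δλ| = |0.03147 − 0.03625| = 0.00478 m = 0.478 cm.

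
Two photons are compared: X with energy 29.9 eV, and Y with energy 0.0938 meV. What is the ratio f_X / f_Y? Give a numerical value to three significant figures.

f_X = 7.230 × 10^15 Hz (from energy = 29.9 eV, via f = E/h).
f_Y = 2.268 × 10^10 Hz (from energy = 0.0938 meV, via f = E/h).
Ratio = 7.230 × 10^15 / 2.268 × 10^10 = 3.19 × 10^5.

3.19 × 10^5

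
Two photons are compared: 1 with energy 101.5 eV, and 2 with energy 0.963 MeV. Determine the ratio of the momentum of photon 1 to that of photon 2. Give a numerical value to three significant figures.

1.05e-4

p_1 = 5.424e-26 kg·m/s (from energy = 101.5 eV, via p = E/c).
p_2 = 5.147e-22 kg·m/s (from energy = 0.963 MeV, via p = E/c).
Ratio = 5.424e-26 / 5.147e-22 = 1.05e-4.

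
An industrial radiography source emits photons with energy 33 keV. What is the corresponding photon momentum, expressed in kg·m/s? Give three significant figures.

1.76 × 10^-23 kg·m/s

In SI units: E = 33 keV = 5.2872 × 10^-15 J.
Since p = E/c for a photon, p = 1.764 × 10^-23 kg·m/s.
So p ≈ 1.76 × 10^-23 kg·m/s.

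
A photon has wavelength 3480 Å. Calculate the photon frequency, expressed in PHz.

0.861 PHz

Take c = 2.99792458 × 10^8 m/s.
In SI units: λ = 3480 Å = 3.48 × 10^-7 m.
The photon relation is f = c/λ, giving f = 8.615 × 10^14 Hz.
Converting to PHz: f = 0.8615 PHz ≈ 0.861 PHz.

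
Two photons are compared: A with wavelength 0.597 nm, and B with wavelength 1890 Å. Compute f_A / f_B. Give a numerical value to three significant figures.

f_A = 5.022·10^17 Hz (from wavelength = 0.597 nm, via f = c/λ).
f_B = 1.586·10^15 Hz (from wavelength = 1890 Å, via f = c/λ).
Ratio = 5.022·10^17 / 1.586·10^15 = 317.

317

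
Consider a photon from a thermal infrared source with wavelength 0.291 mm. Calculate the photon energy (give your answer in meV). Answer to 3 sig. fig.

In SI units: λ = 0.291 mm = 2.91e-4 m.
Since E = hc/λ for a photon, E = 6.826e-22 J.
Converting to meV: E = 4.261 meV ≈ 4.26 meV.

4.26 meV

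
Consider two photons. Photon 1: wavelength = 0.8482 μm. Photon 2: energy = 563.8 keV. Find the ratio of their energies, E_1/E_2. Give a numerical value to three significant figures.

2.59 × 10^-6

E_1 = 2.342 × 10^-19 J (from wavelength = 0.8482 μm, via E = hc/λ).
E_2 = 9.033 × 10^-14 J (from energy = 563.8 keV, via E given directly).
Ratio = 2.342 × 10^-19 / 9.033 × 10^-14 = 2.59 × 10^-6.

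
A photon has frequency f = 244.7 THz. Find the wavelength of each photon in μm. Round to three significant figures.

(c = 2.99792458 × 10^8 m/s.)
Convert to SI: f = 244.7 THz = 2.447 × 10^14 Hz.
The photon relation is λ = c/f, giving λ = 1.225 × 10^-6 m.
Converting to μm: λ = 1.225 μm ≈ 1.23 μm.

1.23 μm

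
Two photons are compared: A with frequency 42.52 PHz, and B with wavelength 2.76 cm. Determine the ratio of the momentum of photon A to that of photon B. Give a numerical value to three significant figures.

p_A = 9.398·10^-26 kg·m/s (from frequency = 42.52 PHz, via p = hf/c).
p_B = 2.401·10^-32 kg·m/s (from wavelength = 2.76 cm, via p = h/λ).
Ratio = 9.398·10^-26 / 2.401·10^-32 = 3.91·10^6.

3.91·10^6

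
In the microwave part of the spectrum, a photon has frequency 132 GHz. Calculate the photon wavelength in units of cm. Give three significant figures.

First convert: f = 132 GHz = 1.32e11 Hz.
Since λ = c/f for a photon, λ = 0.002271 m.
Converting to cm: λ = 0.2271 cm ≈ 0.227 cm.

0.227 cm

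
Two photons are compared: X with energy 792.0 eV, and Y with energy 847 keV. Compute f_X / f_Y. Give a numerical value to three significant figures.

9.35e-4

f_X = 1.915e17 Hz (from energy = 792.0 eV, via f = E/h).
f_Y = 2.048e20 Hz (from energy = 847 keV, via f = E/h).
Ratio = 1.915e17 / 2.048e20 = 9.35e-4.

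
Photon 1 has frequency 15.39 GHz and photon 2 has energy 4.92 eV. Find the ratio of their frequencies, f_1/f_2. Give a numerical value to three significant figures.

1.29e-5

f_1 = 1.539e10 Hz (from frequency = 15.39 GHz, via f given directly).
f_2 = 1.190e15 Hz (from energy = 4.92 eV, via f = E/h).
Ratio = 1.539e10 / 1.190e15 = 1.29e-5.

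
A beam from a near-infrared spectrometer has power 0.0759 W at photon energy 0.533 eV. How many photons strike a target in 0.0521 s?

Total energy: E_total = P·t = 0.0759 × 0.0521 = 0.003954 J.
Per-photon energy: E = 8.540 × 10^-20 J.
N = E_total / E_photon = 4.63 × 10^16.

4.63 × 10^16 photons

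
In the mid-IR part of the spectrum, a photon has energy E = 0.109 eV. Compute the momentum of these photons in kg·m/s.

5.83e-29 kg·m/s

In SI units: E = 0.109 eV = 1.7464e-20 J.
Since p = E/c for a photon, p = 5.825e-29 kg·m/s.
So p ≈ 5.83e-29 kg·m/s.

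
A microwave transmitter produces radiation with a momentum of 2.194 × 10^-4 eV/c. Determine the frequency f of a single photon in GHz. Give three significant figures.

53.1 GHz

First convert: p = 2.194 × 10^-4 eV/c = 1.1725 × 10^-31 kg·m/s.
The photon relation is f = pc/h, giving f = 5.305 × 10^10 Hz.
Converting to GHz: f = 53.05 GHz ≈ 53.1 GHz.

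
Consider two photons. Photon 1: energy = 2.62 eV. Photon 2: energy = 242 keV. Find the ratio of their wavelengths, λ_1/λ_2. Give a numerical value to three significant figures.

9.24e4

λ_1 = 4.732e-7 m (from energy = 2.62 eV, via λ = hc/E).
λ_2 = 5.123e-12 m (from energy = 242 keV, via λ = hc/E).
Ratio = 4.732e-7 / 5.123e-12 = 9.24e4.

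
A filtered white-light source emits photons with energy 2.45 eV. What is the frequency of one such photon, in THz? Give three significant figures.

592 THz

First convert: E = 2.45 eV = 3.9253 × 10^-19 J.
For a photon f = E/h, so f = 5.924 × 10^14 Hz.
Converting to THz: f = 592.4 THz ≈ 592 THz.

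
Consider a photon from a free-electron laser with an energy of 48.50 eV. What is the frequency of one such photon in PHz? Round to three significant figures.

Convert to SI: E = 48.50 eV = 7.7706e-18 J.
The photon relation is f = E/h, giving f = 1.173e16 Hz.
Converting to PHz: f = 11.73 PHz ≈ 11.7 PHz.

11.7 PHz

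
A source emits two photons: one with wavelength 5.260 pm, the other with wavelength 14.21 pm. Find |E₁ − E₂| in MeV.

Using E = hc/λ: E₁ = 3.7765 × 10^-14 J, E₂ = 1.3979 × 10^-14 J.
|ΔE| = |3.7765 × 10^-14 − 1.3979 × 10^-14| = 2.38 × 10^-14 J = 0.148 MeV.

0.148 MeV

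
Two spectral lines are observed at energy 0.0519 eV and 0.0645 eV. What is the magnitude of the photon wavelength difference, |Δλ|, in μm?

Using λ = hc/E: λ₁ = 2.389e-5 m, λ₂ = 1.922e-5 m.
|Δλ| = |2.389e-5 − 1.922e-5| = 4.67e-6 m = 4.67 μm.

4.67 μm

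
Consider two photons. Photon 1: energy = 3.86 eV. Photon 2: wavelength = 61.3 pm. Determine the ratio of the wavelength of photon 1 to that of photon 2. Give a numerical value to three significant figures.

5240

λ_1 = 3.212e-7 m (from energy = 3.86 eV, via λ = hc/E).
λ_2 = 6.130e-11 m (from wavelength = 61.3 pm, via λ given directly).
Ratio = 3.212e-7 / 6.130e-11 = 5240.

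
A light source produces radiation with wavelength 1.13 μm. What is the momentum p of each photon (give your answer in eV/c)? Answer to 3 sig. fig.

Take h = 6.62607015 × 10^-34 J·s, c = 2.99792458 × 10^8 m/s, 1 eV = 1.602176634 × 10^-19 J.
In SI units: λ = 1.13 μm = 1.13 × 10^-6 m.
Since p = h/λ for a photon, p = 5.864 × 10^-28 kg·m/s.
Converting to eV/c: p = 1.097 eV/c ≈ 1.10 eV/c.

1.10 eV/c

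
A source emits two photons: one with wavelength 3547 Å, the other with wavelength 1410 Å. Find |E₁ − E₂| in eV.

5.30 eV

Using E = hc/λ: E₁ = 5.6004 × 10^-19 J, E₂ = 1.4088 × 10^-18 J.
|ΔE| = |5.6004 × 10^-19 − 1.4088 × 10^-18| = 8.49 × 10^-19 J = 5.30 eV.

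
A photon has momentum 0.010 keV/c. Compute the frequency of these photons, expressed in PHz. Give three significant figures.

2.42 PHz

First convert: p = 0.010 keV/c = 5.3443 × 10^-27 kg·m/s.
Since f = pc/h for a photon, f = 2.418 × 10^15 Hz.
Converting to PHz: f = 2.418 PHz ≈ 2.42 PHz.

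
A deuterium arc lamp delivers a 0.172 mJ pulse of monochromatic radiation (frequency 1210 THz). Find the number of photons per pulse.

Per-photon energy: E = 8.018e-19 J (from frequency = 1210 THz).
N = E_total / E_photon = 1.72e-4 J / 8.018e-19 J = 2.15e14.

2.15e14 photons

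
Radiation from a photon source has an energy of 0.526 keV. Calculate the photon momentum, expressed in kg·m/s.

Use c = 2.99792458e8 m/s, 1 eV = 1.602176634e-19 J.
First convert: E = 0.526 keV = 8.4274e-17 J.
For a photon p = E/c, so p = 2.811e-25 kg·m/s.
So p ≈ 2.81e-25 kg·m/s.

2.81e-25 kg·m/s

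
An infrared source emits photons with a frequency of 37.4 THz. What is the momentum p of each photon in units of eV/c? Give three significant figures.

0.155 eV/c

Use h = 6.62607015e-34 J·s, c = 2.99792458e8 m/s, 1 eV = 1.602176634e-19 J.
In SI units: f = 37.4 THz = 3.74e13 Hz.
Apply p = hf/c: p = 8.266e-29 kg·m/s.
Converting to eV/c: p = 0.1547 eV/c ≈ 0.155 eV/c.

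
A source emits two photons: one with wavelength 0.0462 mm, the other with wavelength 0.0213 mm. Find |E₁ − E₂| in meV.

31.4 meV

Using E = hc/λ: E₁ = 4.300e-21 J, E₂ = 9.326e-21 J.
|ΔE| = |4.300e-21 − 9.326e-21| = 5.03e-21 J = 31.4 meV.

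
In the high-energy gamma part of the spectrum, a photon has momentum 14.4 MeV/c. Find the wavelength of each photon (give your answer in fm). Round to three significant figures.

(h = 6.62607015 × 10^-34 J·s, c = 2.99792458 × 10^8 m/s, 1 eV = 1.602176634 × 10^-19 J.)
Convert to SI: p = 14.4 MeV/c = 7.6958 × 10^-21 kg·m/s.
The photon relation is λ = h/p, giving λ = 8.610 × 10^-14 m.
Converting to fm: λ = 86.10 fm ≈ 86.1 fm.

86.1 fm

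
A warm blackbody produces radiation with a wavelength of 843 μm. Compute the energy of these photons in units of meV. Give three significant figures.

1.47 meV

In SI units: λ = 843 μm = 8.43e-4 m.
Apply E = hc/λ: E = 2.356e-22 J.
Converting to meV: E = 1.471 meV ≈ 1.47 meV.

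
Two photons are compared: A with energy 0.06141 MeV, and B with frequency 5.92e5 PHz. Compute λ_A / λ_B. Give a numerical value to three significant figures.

39.9

λ_A = 2.019e-11 m (from energy = 0.06141 MeV, via λ = hc/E).
λ_B = 5.064e-13 m (from frequency = 5.92e5 PHz, via λ = c/f).
Ratio = 2.019e-11 / 5.064e-13 = 39.9.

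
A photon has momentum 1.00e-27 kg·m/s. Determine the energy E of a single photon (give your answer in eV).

(c = 2.99792458e8 m/s, 1 eV = 1.602176634e-19 J.)
Since E = pc for a photon, E = 2.998e-19 J.
Converting to eV: E = 1.871 eV ≈ 1.87 eV.

1.87 eV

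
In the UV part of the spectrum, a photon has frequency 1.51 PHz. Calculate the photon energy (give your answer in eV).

6.24 eV

First convert: f = 1.51 PHz = 1.51e15 Hz.
Since E = hf for a photon, E = 1.001e-18 J.
Converting to eV: E = 6.245 eV ≈ 6.24 eV.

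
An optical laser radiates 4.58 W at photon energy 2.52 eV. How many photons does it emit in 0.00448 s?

Total energy: E_total = P·t = 4.58 × 0.00448 = 0.02052 J.
Per-photon energy: E = 4.037 × 10^-19 J.
N = E_total / E_photon = 5.08 × 10^16.

5.08 × 10^16 photons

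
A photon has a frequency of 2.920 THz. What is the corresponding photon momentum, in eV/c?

0.0121 eV/c

In SI units: f = 2.920 THz = 2.920e12 Hz.
Apply p = hf/c: p = 6.454e-30 kg·m/s.
Converting to eV/c: p = 0.01208 eV/c ≈ 0.0121 eV/c.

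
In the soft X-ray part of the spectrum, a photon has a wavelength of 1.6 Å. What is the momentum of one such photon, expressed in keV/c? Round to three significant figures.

Take h = 6.62607015·10^-34 J·s, c = 2.99792458·10^8 m/s, 1 eV = 1.602176634·10^-19 J.
First convert: λ = 1.6 Å = 1.6·10^-10 m.
Apply p = h/λ: p = 4.141·10^-24 kg·m/s.
Converting to keV/c: p = 7.749 keV/c ≈ 7.75 keV/c.

7.75 keV/c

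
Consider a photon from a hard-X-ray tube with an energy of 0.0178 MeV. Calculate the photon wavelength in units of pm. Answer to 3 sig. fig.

69.7 pm

Use h = 6.62607015e-34 J·s, c = 2.99792458e8 m/s, 1 eV = 1.602176634e-19 J.
In SI units: E = 0.0178 MeV = 2.8519e-15 J.
The photon relation is λ = hc/E, giving λ = 6.965e-11 m.
Converting to pm: λ = 69.65 pm ≈ 69.7 pm.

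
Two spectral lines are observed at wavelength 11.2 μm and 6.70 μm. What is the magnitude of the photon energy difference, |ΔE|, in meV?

74.4 meV

Using E = hc/λ: E₁ = 1.774e-20 J, E₂ = 2.965e-20 J.
|ΔE| = |1.774e-20 − 2.965e-20| = 1.19e-20 J = 74.4 meV.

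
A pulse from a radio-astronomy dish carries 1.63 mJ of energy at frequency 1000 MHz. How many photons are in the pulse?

2.46e21 photons

Per-photon energy: E = 6.626e-25 J (from frequency = 1000 MHz).
N = E_total / E_photon = 0.00163 J / 6.626e-25 J = 2.46e21.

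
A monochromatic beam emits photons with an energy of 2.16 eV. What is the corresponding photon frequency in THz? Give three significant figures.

First convert: E = 2.16 eV = 3.4607e-19 J.
For a photon f = E/h, so f = 5.223e14 Hz.
Converting to THz: f = 522.3 THz ≈ 522 THz.

522 THz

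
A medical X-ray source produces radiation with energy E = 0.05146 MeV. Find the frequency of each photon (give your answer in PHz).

Use h = 6.62607015e-34 J·s, 1 eV = 1.602176634e-19 J.
Convert to SI: E = 0.05146 MeV = 8.2448e-15 J.
The photon relation is f = E/h, giving f = 1.244e19 Hz.
Converting to PHz: f = 12440 PHz ≈ 1.24e4 PHz.

1.24e4 PHz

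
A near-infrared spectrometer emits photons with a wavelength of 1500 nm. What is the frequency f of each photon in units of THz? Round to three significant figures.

200 THz

Convert to SI: λ = 1500 nm = 1.50 × 10^-6 m.
Since f = c/λ for a photon, f = 1.999 × 10^14 Hz.
Converting to THz: f = 199.9 THz ≈ 200 THz.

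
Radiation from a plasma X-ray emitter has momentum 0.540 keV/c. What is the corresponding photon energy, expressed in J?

Take c = 2.99792458e8 m/s, 1 eV = 1.602176634e-19 J.
In SI units: p = 0.540 keV/c = 2.8859e-25 kg·m/s.
Apply E = pc: E = 8.652e-17 J.
So E ≈ 8.65e-17 J.

8.65e-17 J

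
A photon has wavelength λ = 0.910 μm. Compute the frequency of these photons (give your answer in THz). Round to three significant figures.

In SI units: λ = 0.910 μm = 9.10e-7 m.
Since f = c/λ for a photon, f = 3.294e14 Hz.
Converting to THz: f = 329.4 THz ≈ 329 THz.

329 THz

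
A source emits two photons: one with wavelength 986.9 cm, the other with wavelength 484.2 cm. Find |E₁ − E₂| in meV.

Using E = hc/λ: E₁ = 2.0128 × 10^-26 J, E₂ = 4.1025 × 10^-26 J.
|ΔE| = |2.0128 × 10^-26 − 4.1025 × 10^-26| = 2.09 × 10^-26 J = 1.30 × 10^-4 meV.

1.30 × 10^-4 meV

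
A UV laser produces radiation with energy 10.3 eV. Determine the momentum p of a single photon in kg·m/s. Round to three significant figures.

5.50 × 10^-27 kg·m/s

Take c = 2.99792458 × 10^8 m/s, 1 eV = 1.602176634 × 10^-19 J.
Convert to SI: E = 10.3 eV = 1.6502 × 10^-18 J.
Since p = E/c for a photon, p = 5.505 × 10^-27 kg·m/s.
So p ≈ 5.50 × 10^-27 kg·m/s.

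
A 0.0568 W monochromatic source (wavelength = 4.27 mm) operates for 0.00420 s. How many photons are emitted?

5.13 × 10^18 photons

Total energy: E_total = P·t = 0.0568 × 0.00420 = 2.386 × 10^-4 J.
Per-photon energy: E = 4.652 × 10^-23 J.
N = E_total / E_photon = 5.13 × 10^18.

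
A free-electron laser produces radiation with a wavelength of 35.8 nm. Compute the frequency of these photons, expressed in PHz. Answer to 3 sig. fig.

8.37 PHz

Use c = 2.99792458 × 10^8 m/s.
In SI units: λ = 35.8 nm = 3.58 × 10^-8 m.
Since f = c/λ for a photon, f = 8.374 × 10^15 Hz.
Converting to PHz: f = 8.374 PHz ≈ 8.37 PHz.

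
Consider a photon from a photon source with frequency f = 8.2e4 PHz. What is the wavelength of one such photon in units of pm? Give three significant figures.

Use c = 2.99792458e8 m/s.
First convert: f = 8.2e4 PHz = 8.2e19 Hz.
For a photon λ = c/f, so λ = 3.656e-12 m.
Converting to pm: λ = 3.656 pm ≈ 3.66 pm.

3.66 pm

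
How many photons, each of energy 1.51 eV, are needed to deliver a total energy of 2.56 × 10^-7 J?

1.06 × 10^12 photons

Per-photon energy: E = 2.419 × 10^-19 J (from energy = 1.51 eV).
N = E_total / E_photon = 2.56 × 10^-7 J / 2.419 × 10^-19 J = 1.06 × 10^12.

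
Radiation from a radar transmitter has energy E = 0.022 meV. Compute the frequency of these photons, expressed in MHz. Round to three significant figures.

In SI units: E = 0.022 meV = 3.5248 × 10^-24 J.
Apply f = E/h: f = 5.320 × 10^9 Hz.
Converting to MHz: f = 5320 MHz ≈ 5320 MHz.

5320 MHz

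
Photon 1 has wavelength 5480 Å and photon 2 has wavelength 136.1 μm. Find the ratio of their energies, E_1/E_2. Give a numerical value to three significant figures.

248

E_1 = 3.625·10^-19 J (from wavelength = 5480 Å, via E = hc/λ).
E_2 = 1.460·10^-21 J (from wavelength = 136.1 μm, via E = hc/λ).
Ratio = 3.625·10^-19 / 1.460·10^-21 = 248.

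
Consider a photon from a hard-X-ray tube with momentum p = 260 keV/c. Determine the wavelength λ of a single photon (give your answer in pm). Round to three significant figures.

4.77 pm

First convert: p = 260 keV/c = 1.3895 × 10^-22 kg·m/s.
For a photon λ = h/p, so λ = 4.769 × 10^-12 m.
Converting to pm: λ = 4.769 pm ≈ 4.77 pm.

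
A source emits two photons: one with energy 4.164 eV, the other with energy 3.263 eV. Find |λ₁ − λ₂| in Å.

Using λ = hc/E: λ₁ = 2.9775 × 10^-7 m, λ₂ = 3.7997 × 10^-7 m.
|Δλ| = |2.9775 × 10^-7 − 3.7997 × 10^-7| = 8.22 × 10^-8 m = 822 Å.

822 Å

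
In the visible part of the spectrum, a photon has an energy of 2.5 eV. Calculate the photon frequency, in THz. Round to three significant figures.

In SI units: E = 2.5 eV = 4.0054 × 10^-19 J.
Apply f = E/h: f = 6.045 × 10^14 Hz.
Converting to THz: f = 604.5 THz ≈ 604 THz.

604 THz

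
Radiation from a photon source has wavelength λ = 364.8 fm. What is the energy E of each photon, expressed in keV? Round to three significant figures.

Take h = 6.62607015 × 10^-34 J·s, c = 2.99792458 × 10^8 m/s, 1 eV = 1.602176634 × 10^-19 J.
Convert to SI: λ = 364.8 fm = 3.648 × 10^-13 m.
The photon relation is E = hc/λ, giving E = 5.445 × 10^-13 J.
Converting to keV: E = 3399 keV ≈ 3400 keV.

3400 keV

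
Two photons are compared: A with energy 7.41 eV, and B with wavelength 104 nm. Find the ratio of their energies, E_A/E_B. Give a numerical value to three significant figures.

E_A = 1.187e-18 J (from energy = 7.41 eV, via E given directly).
E_B = 1.910e-18 J (from wavelength = 104 nm, via E = hc/λ).
Ratio = 1.187e-18 / 1.910e-18 = 0.622.

0.622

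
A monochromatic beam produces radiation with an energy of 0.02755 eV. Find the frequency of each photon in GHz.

6660 GHz

Use h = 6.62607015 × 10^-34 J·s, 1 eV = 1.602176634 × 10^-19 J.
Convert to SI: E = 0.02755 eV = 4.4140 × 10^-21 J.
The photon relation is f = E/h, giving f = 6.662 × 10^12 Hz.
Converting to GHz: f = 6662 GHz ≈ 6660 GHz.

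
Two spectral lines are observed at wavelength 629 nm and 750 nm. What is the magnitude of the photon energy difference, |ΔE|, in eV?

Using E = hc/λ: E₁ = 3.158 × 10^-19 J, E₂ = 2.649 × 10^-19 J.
|ΔE| = |3.158 × 10^-19 − 2.649 × 10^-19| = 5.10 × 10^-20 J = 0.318 eV.

0.318 eV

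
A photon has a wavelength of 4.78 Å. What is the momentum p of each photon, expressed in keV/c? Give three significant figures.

Use h = 6.62607015 × 10^-34 J·s, c = 2.99792458 × 10^8 m/s, 1 eV = 1.602176634 × 10^-19 J.
First convert: λ = 4.78 Å = 4.78 × 10^-10 m.
The photon relation is p = h/λ, giving p = 1.386 × 10^-24 kg·m/s.
Converting to keV/c: p = 2.594 keV/c ≈ 2.59 keV/c.

2.59 keV/c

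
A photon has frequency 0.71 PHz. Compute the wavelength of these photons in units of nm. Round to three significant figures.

422 nm

Use c = 2.99792458 × 10^8 m/s.
Convert to SI: f = 0.71 PHz = 7.1 × 10^14 Hz.
Since λ = c/f for a photon, λ = 4.222 × 10^-7 m.
Converting to nm: λ = 422.2 nm ≈ 422 nm.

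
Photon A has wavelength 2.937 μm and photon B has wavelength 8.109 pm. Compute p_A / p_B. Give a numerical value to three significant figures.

2.76 × 10^-6

p_A = 2.256 × 10^-28 kg·m/s (from wavelength = 2.937 μm, via p = h/λ).
p_B = 8.171 × 10^-23 kg·m/s (from wavelength = 8.109 pm, via p = h/λ).
Ratio = 2.256 × 10^-28 / 8.171 × 10^-23 = 2.76 × 10^-6.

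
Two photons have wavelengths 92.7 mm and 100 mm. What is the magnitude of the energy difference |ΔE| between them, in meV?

Using E = hc/λ: E₁ = 2.143 × 10^-24 J, E₂ = 1.986 × 10^-24 J.
|ΔE| = |2.143 × 10^-24 − 1.986 × 10^-24| = 1.56 × 10^-25 J = 9.76 × 10^-4 meV.

9.76 × 10^-4 meV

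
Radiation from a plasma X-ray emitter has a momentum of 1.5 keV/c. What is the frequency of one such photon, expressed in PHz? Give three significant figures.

363 PHz

Convert to SI: p = 1.5 keV/c = 8.0164 × 10^-25 kg·m/s.
Since f = pc/h for a photon, f = 3.627 × 10^17 Hz.
Converting to PHz: f = 362.7 PHz ≈ 363 PHz.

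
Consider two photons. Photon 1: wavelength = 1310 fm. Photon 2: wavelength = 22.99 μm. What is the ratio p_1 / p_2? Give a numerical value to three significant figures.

1.75·10^7

p_1 = 5.058·10^-22 kg·m/s (from wavelength = 1310 fm, via p = h/λ).
p_2 = 2.882·10^-29 kg·m/s (from wavelength = 22.99 μm, via p = h/λ).
Ratio = 5.058·10^-22 / 2.882·10^-29 = 1.75·10^7.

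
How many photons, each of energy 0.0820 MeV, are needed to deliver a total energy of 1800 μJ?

1.37e11 photons

Per-photon energy: E = 1.314e-14 J (from energy = 0.0820 MeV).
N = E_total / E_photon = 0.00180 J / 1.314e-14 J = 1.37e11.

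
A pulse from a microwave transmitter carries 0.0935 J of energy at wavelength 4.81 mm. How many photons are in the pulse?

Per-photon energy: E = 4.130 × 10^-23 J (from wavelength = 4.81 mm).
N = E_total / E_photon = 0.0935 J / 4.130 × 10^-23 J = 2.26 × 10^21.

2.26 × 10^21 photons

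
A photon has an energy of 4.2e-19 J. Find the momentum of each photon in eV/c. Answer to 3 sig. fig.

2.62 eV/c

Since p = E/c for a photon, p = 1.401e-27 kg·m/s.
Converting to eV/c: p = 2.621 eV/c ≈ 2.62 eV/c.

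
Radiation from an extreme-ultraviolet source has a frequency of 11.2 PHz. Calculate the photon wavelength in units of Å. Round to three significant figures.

268 Å

(c = 2.99792458 × 10^8 m/s.)
In SI units: f = 11.2 PHz = 1.12 × 10^16 Hz.
For a photon λ = c/f, so λ = 2.677 × 10^-8 m.
Converting to Å: λ = 267.7 Å ≈ 268 Å.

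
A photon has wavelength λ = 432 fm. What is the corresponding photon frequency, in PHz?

6.94e5 PHz

First convert: λ = 432 fm = 4.32e-13 m.
Since f = c/λ for a photon, f = 6.940e20 Hz.
Converting to PHz: f = 694000 PHz ≈ 6.94e5 PHz.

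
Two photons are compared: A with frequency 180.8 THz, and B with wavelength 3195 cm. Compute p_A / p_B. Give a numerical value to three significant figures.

p_A = 3.996e-28 kg·m/s (from frequency = 180.8 THz, via p = hf/c).
p_B = 2.074e-35 kg·m/s (from wavelength = 3195 cm, via p = h/λ).
Ratio = 3.996e-28 / 2.074e-35 = 1.93e7.

1.93e7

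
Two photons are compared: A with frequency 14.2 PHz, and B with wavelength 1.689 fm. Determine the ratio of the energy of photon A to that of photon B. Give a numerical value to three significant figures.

8.00 × 10^-8

E_A = 9.409 × 10^-18 J (from frequency = 14.2 PHz, via E = hf).
E_B = 1.176 × 10^-10 J (from wavelength = 1.689 fm, via E = hc/λ).
Ratio = 9.409 × 10^-18 / 1.176 × 10^-10 = 8.00 × 10^-8.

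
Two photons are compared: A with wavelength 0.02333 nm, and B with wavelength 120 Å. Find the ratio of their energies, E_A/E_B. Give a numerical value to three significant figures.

514

E_A = 8.515 × 10^-15 J (from wavelength = 0.02333 nm, via E = hc/λ).
E_B = 1.655 × 10^-17 J (from wavelength = 120 Å, via E = hc/λ).
Ratio = 8.515 × 10^-15 / 1.655 × 10^-17 = 514.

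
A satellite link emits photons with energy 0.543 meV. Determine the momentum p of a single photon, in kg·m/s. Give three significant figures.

Use c = 2.99792458·10^8 m/s, 1 eV = 1.602176634·10^-19 J.
In SI units: E = 0.543 meV = 8.6998·10^-23 J.
The photon relation is p = E/c, giving p = 2.902·10^-31 kg·m/s.
So p ≈ 2.90·10^-31 kg·m/s.

2.90·10^-31 kg·m/s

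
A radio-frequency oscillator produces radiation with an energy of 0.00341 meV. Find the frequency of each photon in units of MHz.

(h = 6.62607015 × 10^-34 J·s, 1 eV = 1.602176634 × 10^-19 J.)
In SI units: E = 0.00341 meV = 5.4634 × 10^-25 J.
Since f = E/h for a photon, f = 8.245 × 10^8 Hz.
Converting to MHz: f = 824.5 MHz ≈ 825 MHz.

825 MHz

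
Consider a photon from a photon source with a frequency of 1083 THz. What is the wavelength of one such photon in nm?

Take c = 2.99792458e8 m/s.
In SI units: f = 1083 THz = 1.083e15 Hz.
For a photon λ = c/f, so λ = 2.768e-7 m.
Converting to nm: λ = 276.8 nm ≈ 277 nm.

277 nm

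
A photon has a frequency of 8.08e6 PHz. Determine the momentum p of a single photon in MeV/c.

33.4 MeV/c

Use h = 6.62607015e-34 J·s, c = 2.99792458e8 m/s, 1 eV = 1.602176634e-19 J.
Convert to SI: f = 8.08e6 PHz = 8.08e21 Hz.
The photon relation is p = hf/c, giving p = 1.786e-20 kg·m/s.
Converting to MeV/c: p = 33.42 MeV/c ≈ 33.4 MeV/c.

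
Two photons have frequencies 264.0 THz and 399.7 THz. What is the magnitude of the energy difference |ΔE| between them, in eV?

0.561 eV

Using E = hf: E₁ = 1.7493 × 10^-19 J, E₂ = 2.6484 × 10^-19 J.
|ΔE| = |1.7493 × 10^-19 − 2.6484 × 10^-19| = 8.99 × 10^-20 J = 0.561 eV.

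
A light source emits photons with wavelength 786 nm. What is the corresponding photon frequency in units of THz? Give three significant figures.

First convert: λ = 786 nm = 7.86 × 10^-7 m.
Apply f = c/λ: f = 3.814 × 10^14 Hz.
Converting to THz: f = 381.4 THz ≈ 381 THz.

381 THz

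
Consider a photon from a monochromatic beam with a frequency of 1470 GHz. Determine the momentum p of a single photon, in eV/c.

In SI units: f = 1470 GHz = 1.47 × 10^12 Hz.
Since p = hf/c for a photon, p = 3.249 × 10^-30 kg·m/s.
Converting to eV/c: p = 0.006079 eV/c ≈ 6.08 × 10^-3 eV/c.

6.08 × 10^-3 eV/c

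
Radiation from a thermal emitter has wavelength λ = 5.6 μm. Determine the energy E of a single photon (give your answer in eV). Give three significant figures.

0.221 eV

Convert to SI: λ = 5.6 μm = 5.6 × 10^-6 m.
Since E = hc/λ for a photon, E = 3.547 × 10^-20 J.
Converting to eV: E = 0.2214 eV ≈ 0.221 eV.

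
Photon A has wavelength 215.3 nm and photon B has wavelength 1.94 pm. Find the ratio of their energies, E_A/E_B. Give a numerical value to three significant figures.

E_A = 9.226e-19 J (from wavelength = 215.3 nm, via E = hc/λ).
E_B = 1.024e-13 J (from wavelength = 1.94 pm, via E = hc/λ).
Ratio = 9.226e-19 / 1.024e-13 = 9.01e-6.

9.01e-6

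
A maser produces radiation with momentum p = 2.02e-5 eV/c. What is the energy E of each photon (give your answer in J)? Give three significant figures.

3.24e-24 J

Convert to SI: p = 2.02e-5 eV/c = 1.0795e-32 kg·m/s.
For a photon E = pc, so E = 3.236e-24 J.
So E ≈ 3.24e-24 J.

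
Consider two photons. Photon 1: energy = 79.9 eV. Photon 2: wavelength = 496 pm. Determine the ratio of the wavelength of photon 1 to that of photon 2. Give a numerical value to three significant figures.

31.3

λ_1 = 1.552 × 10^-8 m (from energy = 79.9 eV, via λ = hc/E).
λ_2 = 4.960 × 10^-10 m (from wavelength = 496 pm, via λ given directly).
Ratio = 1.552 × 10^-8 / 4.960 × 10^-10 = 31.3.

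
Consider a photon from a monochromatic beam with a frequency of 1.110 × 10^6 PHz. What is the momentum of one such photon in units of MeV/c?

4.59 MeV/c

Use h = 6.62607015 × 10^-34 J·s, c = 2.99792458 × 10^8 m/s, 1 eV = 1.602176634 × 10^-19 J.
First convert: f = 1.110 × 10^6 PHz = 1.110 × 10^21 Hz.
For a photon p = hf/c, so p = 2.453 × 10^-21 kg·m/s.
Converting to MeV/c: p = 4.591 MeV/c ≈ 4.59 MeV/c.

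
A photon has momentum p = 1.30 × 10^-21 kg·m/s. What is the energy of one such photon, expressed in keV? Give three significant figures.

Since E = pc for a photon, E = 3.897 × 10^-13 J.
Converting to keV: E = 2433 keV ≈ 2430 keV.

2430 keV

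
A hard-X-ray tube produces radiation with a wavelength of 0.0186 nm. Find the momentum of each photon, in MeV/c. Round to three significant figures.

(h = 6.62607015e-34 J·s, c = 2.99792458e8 m/s, 1 eV = 1.602176634e-19 J.)
Convert to SI: λ = 0.0186 nm = 1.86e-11 m.
For a photon p = h/λ, so p = 3.562e-23 kg·m/s.
Converting to MeV/c: p = 0.06666 MeV/c ≈ 0.0667 MeV/c.

0.0667 MeV/c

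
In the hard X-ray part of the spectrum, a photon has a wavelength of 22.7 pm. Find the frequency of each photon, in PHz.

Convert to SI: λ = 22.7 pm = 2.27·10^-11 m.
For a photon f = c/λ, so f = 1.321·10^19 Hz.
Converting to PHz: f = 13210 PHz ≈ 1.32·10^4 PHz.

1.32·10^4 PHz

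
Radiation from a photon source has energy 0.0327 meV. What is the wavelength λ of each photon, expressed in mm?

37.9 mm

First convert: E = 0.0327 meV = 5.2391 × 10^-24 J.
For a photon λ = hc/E, so λ = 0.03792 m.
Converting to mm: λ = 37.92 mm ≈ 37.9 mm.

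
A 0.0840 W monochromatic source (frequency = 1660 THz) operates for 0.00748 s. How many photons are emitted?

5.71 × 10^14 photons

Total energy: E_total = P·t = 0.0840 × 0.00748 = 6.283 × 10^-4 J.
Per-photon energy: E = 1.100 × 10^-18 J.
N = E_total / E_photon = 5.71 × 10^14.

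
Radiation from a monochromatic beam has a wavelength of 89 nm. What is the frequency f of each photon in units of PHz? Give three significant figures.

Use c = 2.99792458 × 10^8 m/s.
First convert: λ = 89 nm = 8.9 × 10^-8 m.
Since f = c/λ for a photon, f = 3.368 × 10^15 Hz.
Converting to PHz: f = 3.368 PHz ≈ 3.37 PHz.

3.37 PHz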